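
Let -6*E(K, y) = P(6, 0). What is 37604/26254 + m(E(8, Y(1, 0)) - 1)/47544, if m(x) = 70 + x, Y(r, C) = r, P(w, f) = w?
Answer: 223703731/156027522 ≈ 1.4337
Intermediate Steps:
E(K, y) = -1 (E(K, y) = -⅙*6 = -1)
37604/26254 + m(E(8, Y(1, 0)) - 1)/47544 = 37604/26254 + (70 + (-1 - 1))/47544 = 37604*(1/26254) + (70 - 2)*(1/47544) = 18802/13127 + 68*(1/47544) = 18802/13127 + 17/11886 = 223703731/156027522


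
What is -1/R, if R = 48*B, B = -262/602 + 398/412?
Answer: -31003/789912 ≈ -0.039249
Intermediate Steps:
B = 32913/62006 (B = -262*1/602 + 398*(1/412) = -131/301 + 199/206 = 32913/62006 ≈ 0.53080)
R = 789912/31003 (R = 48*(32913/62006) = 789912/31003 ≈ 25.479)
-1/R = -1/789912/31003 = -1*31003/789912 = -31003/789912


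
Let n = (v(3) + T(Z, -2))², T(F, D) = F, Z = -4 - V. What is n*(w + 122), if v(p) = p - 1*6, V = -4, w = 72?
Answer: 1746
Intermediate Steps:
Z = 0 (Z = -4 - 1*(-4) = -4 + 4 = 0)
v(p) = -6 + p (v(p) = p - 6 = -6 + p)
n = 9 (n = ((-6 + 3) + 0)² = (-3 + 0)² = (-3)² = 9)
n*(w + 122) = 9*(72 + 122) = 9*194 = 1746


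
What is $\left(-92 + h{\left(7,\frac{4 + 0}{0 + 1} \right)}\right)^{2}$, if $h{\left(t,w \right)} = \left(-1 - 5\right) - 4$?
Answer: $10404$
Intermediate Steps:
$h{\left(t,w \right)} = -10$ ($h{\left(t,w \right)} = \left(-1 - 5\right) - 4 = -6 - 4 = -10$)
$\left(-92 + h{\left(7,\frac{4 + 0}{0 + 1} \right)}\right)^{2} = \left(-92 - 10\right)^{2} = \left(-102\right)^{2} = 10404$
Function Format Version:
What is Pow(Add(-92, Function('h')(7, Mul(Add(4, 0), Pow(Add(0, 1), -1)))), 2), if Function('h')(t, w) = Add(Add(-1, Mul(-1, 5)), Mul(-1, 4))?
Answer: 10404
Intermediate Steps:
Function('h')(t, w) = -10 (Function('h')(t, w) = Add(Add(-1, -5), -4) = Add(-6, -4) = -10)
Pow(Add(-92, Function('h')(7, Mul(Add(4, 0), Pow(Add(0, 1), -1)))), 2) = Pow(Add(-92, -10), 2) = Pow(-102, 2) = 10404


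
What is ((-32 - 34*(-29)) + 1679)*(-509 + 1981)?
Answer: 3875776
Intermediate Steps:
((-32 - 34*(-29)) + 1679)*(-509 + 1981) = ((-32 + 986) + 1679)*1472 = (954 + 1679)*1472 = 2633*1472 = 3875776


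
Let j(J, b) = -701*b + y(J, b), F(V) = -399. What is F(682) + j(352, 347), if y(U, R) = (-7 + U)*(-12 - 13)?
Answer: -252271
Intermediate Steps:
y(U, R) = 175 - 25*U (y(U, R) = (-7 + U)*(-25) = 175 - 25*U)
j(J, b) = 175 - 701*b - 25*J (j(J, b) = -701*b + (175 - 25*J) = 175 - 701*b - 25*J)
F(682) + j(352, 347) = -399 + (175 - 701*347 - 25*352) = -399 + (175 - 243247 - 8800) = -399 - 251872 = -252271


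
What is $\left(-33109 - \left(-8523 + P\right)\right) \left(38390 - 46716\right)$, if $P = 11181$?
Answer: $297796042$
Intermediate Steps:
$\left(-33109 - \left(-8523 + P\right)\right) \left(38390 - 46716\right) = \left(-33109 + \left(8523 - 11181\right)\right) \left(38390 - 46716\right) = \left(-33109 + \left(8523 - 11181\right)\right) \left(-8326\right) = \left(-33109 - 2658\right) \left(-8326\right) = \left(-35767\right) \left(-8326\right) = 297796042$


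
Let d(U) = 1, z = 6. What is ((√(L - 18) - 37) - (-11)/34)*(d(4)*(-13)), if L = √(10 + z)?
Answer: 16211/34 - 13*I*√14 ≈ 476.79 - 48.642*I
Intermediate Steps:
L = 4 (L = √(10 + 6) = √16 = 4)
((√(L - 18) - 37) - (-11)/34)*(d(4)*(-13)) = ((√(4 - 18) - 37) - (-11)/34)*(1*(-13)) = ((√(-14) - 37) - (-11)/34)*(-13) = ((I*√14 - 37) - 1*(-11/34))*(-13) = ((-37 + I*√14) + 11/34)*(-13) = (-1247/34 + I*√14)*(-13) = 16211/34 - 13*I*√14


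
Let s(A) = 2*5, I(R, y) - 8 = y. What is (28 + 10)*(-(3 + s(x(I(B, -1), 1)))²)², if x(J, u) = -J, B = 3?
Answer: 1085318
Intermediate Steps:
I(R, y) = 8 + y
s(A) = 10
(28 + 10)*(-(3 + s(x(I(B, -1), 1)))²)² = (28 + 10)*(-(3 + 10)²)² = 38*(-1*13²)² = 38*(-1*169)² = 38*(-169)² = 38*28561 = 1085318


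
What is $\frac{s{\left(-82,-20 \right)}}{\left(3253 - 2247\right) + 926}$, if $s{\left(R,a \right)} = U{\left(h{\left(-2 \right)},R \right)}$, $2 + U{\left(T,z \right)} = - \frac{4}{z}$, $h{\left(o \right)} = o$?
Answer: $- \frac{20}{19803} \approx -0.0010099$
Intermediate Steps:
$U{\left(T,z \right)} = -2 - \frac{4}{z}$
$s{\left(R,a \right)} = -2 - \frac{4}{R}$
$\frac{s{\left(-82,-20 \right)}}{\left(3253 - 2247\right) + 926} = \frac{-2 - \frac{4}{-82}}{\left(3253 - 2247\right) + 926} = \frac{-2 - - \frac{2}{41}}{1006 + 926} = \frac{-2 + \frac{2}{41}}{1932} = \left(- \frac{80}{41}\right) \frac{1}{1932} = - \frac{20}{19803}$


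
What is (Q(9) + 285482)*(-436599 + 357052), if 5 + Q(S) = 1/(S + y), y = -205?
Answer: -4450932348577/196 ≈ -2.2709e+10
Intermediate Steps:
Q(S) = -5 + 1/(-205 + S) (Q(S) = -5 + 1/(S - 205) = -5 + 1/(-205 + S))
(Q(9) + 285482)*(-436599 + 357052) = ((1026 - 5*9)/(-205 + 9) + 285482)*(-436599 + 357052) = ((1026 - 45)/(-196) + 285482)*(-79547) = (-1/196*981 + 285482)*(-79547) = (-981/196 + 285482)*(-79547) = (55953491/196)*(-79547) = -4450932348577/196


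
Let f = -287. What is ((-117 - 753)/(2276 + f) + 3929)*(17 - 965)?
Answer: -823065292/221 ≈ -3.7243e+6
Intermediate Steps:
((-117 - 753)/(2276 + f) + 3929)*(17 - 965) = ((-117 - 753)/(2276 - 287) + 3929)*(17 - 965) = (-870/1989 + 3929)*(-948) = (-870*1/1989 + 3929)*(-948) = (-290/663 + 3929)*(-948) = (2604637/663)*(-948) = -823065292/221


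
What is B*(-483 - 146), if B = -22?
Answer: 13838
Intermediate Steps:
B*(-483 - 146) = -22*(-483 - 146) = -22*(-629) = 13838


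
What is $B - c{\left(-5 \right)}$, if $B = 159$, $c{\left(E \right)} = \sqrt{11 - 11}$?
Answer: $159$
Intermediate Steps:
$c{\left(E \right)} = 0$ ($c{\left(E \right)} = \sqrt{0} = 0$)
$B - c{\left(-5 \right)} = 159 - 0 = 159 + 0 = 159$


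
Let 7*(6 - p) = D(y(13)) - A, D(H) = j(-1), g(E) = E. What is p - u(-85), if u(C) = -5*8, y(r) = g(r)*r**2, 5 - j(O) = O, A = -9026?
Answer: -8710/7 ≈ -1244.3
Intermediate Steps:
j(O) = 5 - O
y(r) = r**3 (y(r) = r*r**2 = r**3)
D(H) = 6 (D(H) = 5 - 1*(-1) = 5 + 1 = 6)
p = -8990/7 (p = 6 - (6 - 1*(-9026))/7 = 6 - (6 + 9026)/7 = 6 - 1/7*9032 = 6 - 9032/7 = -8990/7 ≈ -1284.3)
u(C) = -40
p - u(-85) = -8990/7 - 1*(-40) = -8990/7 + 40 = -8710/7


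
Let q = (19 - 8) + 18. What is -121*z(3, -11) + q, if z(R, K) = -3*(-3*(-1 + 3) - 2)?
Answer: -2875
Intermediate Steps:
q = 29 (q = 11 + 18 = 29)
z(R, K) = 24 (z(R, K) = -3*(-3*2 - 2) = -3*(-6 - 2) = -3*(-8) = 24)
-121*z(3, -11) + q = -121*24 + 29 = -2904 + 29 = -2875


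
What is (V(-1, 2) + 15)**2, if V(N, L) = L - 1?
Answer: 256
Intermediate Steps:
V(N, L) = -1 + L
(V(-1, 2) + 15)**2 = ((-1 + 2) + 15)**2 = (1 + 15)**2 = 16**2 = 256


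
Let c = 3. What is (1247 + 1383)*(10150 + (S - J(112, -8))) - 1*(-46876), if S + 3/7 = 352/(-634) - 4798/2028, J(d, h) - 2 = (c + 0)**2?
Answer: 30042472180673/1125033 ≈ 2.6704e+7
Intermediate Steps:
J(d, h) = 11 (J(d, h) = 2 + (3 + 0)**2 = 2 + 3**2 = 2 + 9 = 11)
S = -7536943/2250066 (S = -3/7 + (352/(-634) - 4798/2028) = -3/7 + (352*(-1/634) - 4798*1/2028) = -3/7 + (-176/317 - 2399/1014) = -3/7 - 938947/321438 = -7536943/2250066 ≈ -3.3497)
(1247 + 1383)*(10150 + (S - J(112, -8))) - 1*(-46876) = (1247 + 1383)*(10150 + (-7536943/2250066 - 1*11)) - 1*(-46876) = 2630*(10150 + (-7536943/2250066 - 11)) + 46876 = 2630*(10150 - 32287669/2250066) + 46876 = 2630*(22805882231/2250066) + 46876 = 29989735133765/1125033 + 46876 = 30042472180673/1125033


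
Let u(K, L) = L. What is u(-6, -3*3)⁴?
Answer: 6561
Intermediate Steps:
u(-6, -3*3)⁴ = (-3*3)⁴ = (-9)⁴ = 6561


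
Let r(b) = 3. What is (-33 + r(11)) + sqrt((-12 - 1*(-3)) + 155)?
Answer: -30 + sqrt(146) ≈ -17.917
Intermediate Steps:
(-33 + r(11)) + sqrt((-12 - 1*(-3)) + 155) = (-33 + 3) + sqrt((-12 - 1*(-3)) + 155) = -30 + sqrt((-12 + 3) + 155) = -30 + sqrt(-9 + 155) = -30 + sqrt(146)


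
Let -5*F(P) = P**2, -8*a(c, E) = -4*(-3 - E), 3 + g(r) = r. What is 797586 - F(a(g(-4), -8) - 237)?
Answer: 16171681/20 ≈ 8.0858e+5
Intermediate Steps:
g(r) = -3 + r
a(c, E) = -3/2 - E/2 (a(c, E) = -(-1)*(-3 - E)/2 = -(12 + 4*E)/8 = -3/2 - E/2)
F(P) = -P**2/5
797586 - F(a(g(-4), -8) - 237) = 797586 - (-1)*((-3/2 - 1/2*(-8)) - 237)**2/5 = 797586 - (-1)*((-3/2 + 4) - 237)**2/5 = 797586 - (-1)*(5/2 - 237)**2/5 = 797586 - (-1)*(-469/2)**2/5 = 797586 - (-1)*219961/(5*4) = 797586 - 1*(-219961/20) = 797586 + 219961/20 = 16171681/20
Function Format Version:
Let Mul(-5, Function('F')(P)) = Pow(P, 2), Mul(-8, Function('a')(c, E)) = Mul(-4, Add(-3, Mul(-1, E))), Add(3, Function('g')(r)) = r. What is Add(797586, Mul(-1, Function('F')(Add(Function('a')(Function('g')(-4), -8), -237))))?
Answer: Rational(16171681, 20) ≈ 8.0858e+5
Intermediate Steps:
Function('g')(r) = Add(-3, r)
Function('a')(c, E) = Add(Rational(-3, 2), Mul(Rational(-1, 2), E)) (Function('a')(c, E) = Mul(Rational(-1, 8), Mul(-4, Add(-3, Mul(-1, E)))) = Mul(Rational(-1, 8), Add(12, Mul(4, E))) = Add(Rational(-3, 2), Mul(Rational(-1, 2), E)))
Function('F')(P) = Mul(Rational(-1, 5), Pow(P, 2))
Add(797586, Mul(-1, Function('F')(Add(Function('a')(Function('g')(-4), -8), -237)))) = Add(797586, Mul(-1, Mul(Rational(-1, 5), Pow(Add(Add(Rational(-3, 2), Mul(Rational(-1, 2), -8)), -237), 2)))) = Add(797586, Mul(-1, Mul(Rational(-1, 5), Pow(Add(Add(Rational(-3, 2), 4), -237), 2)))) = Add(797586, Mul(-1, Mul(Rational(-1, 5), Pow(Add(Rational(5, 2), -237), 2)))) = Add(797586, Mul(-1, Mul(Rational(-1, 5), Pow(Rational(-469, 2), 2)))) = Add(797586, Mul(-1, Mul(Rational(-1, 5), Rational(219961, 4)))) = Add(797586, Mul(-1, Rational(-219961, 20))) = Add(797586, Rational(219961, 20)) = Rational(16171681, 20)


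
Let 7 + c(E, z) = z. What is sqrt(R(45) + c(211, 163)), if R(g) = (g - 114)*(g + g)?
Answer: I*sqrt(6054) ≈ 77.807*I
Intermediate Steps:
c(E, z) = -7 + z
R(g) = 2*g*(-114 + g) (R(g) = (-114 + g)*(2*g) = 2*g*(-114 + g))
sqrt(R(45) + c(211, 163)) = sqrt(2*45*(-114 + 45) + (-7 + 163)) = sqrt(2*45*(-69) + 156) = sqrt(-6210 + 156) = sqrt(-6054) = I*sqrt(6054)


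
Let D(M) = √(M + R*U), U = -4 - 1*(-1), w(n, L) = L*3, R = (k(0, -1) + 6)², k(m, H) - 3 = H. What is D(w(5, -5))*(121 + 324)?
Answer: 1335*I*√23 ≈ 6402.4*I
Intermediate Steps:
k(m, H) = 3 + H
R = 64 (R = ((3 - 1) + 6)² = (2 + 6)² = 8² = 64)
w(n, L) = 3*L
U = -3 (U = -4 + 1 = -3)
D(M) = √(-192 + M) (D(M) = √(M + 64*(-3)) = √(M - 192) = √(-192 + M))
D(w(5, -5))*(121 + 324) = √(-192 + 3*(-5))*(121 + 324) = √(-192 - 15)*445 = √(-207)*445 = (3*I*√23)*445 = 1335*I*√23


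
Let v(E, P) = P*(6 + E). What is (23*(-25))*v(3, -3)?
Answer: 15525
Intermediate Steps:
(23*(-25))*v(3, -3) = (23*(-25))*(-3*(6 + 3)) = -(-1725)*9 = -575*(-27) = 15525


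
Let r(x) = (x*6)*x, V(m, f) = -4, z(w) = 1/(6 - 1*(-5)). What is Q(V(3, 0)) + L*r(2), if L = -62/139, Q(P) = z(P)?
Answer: -16229/1529 ≈ -10.614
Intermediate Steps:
z(w) = 1/11 (z(w) = 1/(6 + 5) = 1/11)
Q(P) = 1/11
r(x) = 6*x² (r(x) = (6*x)*x = 6*x²)
L = -62/139 (L = -62*1/139 = -62/139 ≈ -0.44604)
Q(V(3, 0)) + L*r(2) = 1/11 - 372*2²/139 = 1/11 - 372*4/139 = 1/11 - 62/139*24 = 1/11 - 1488/139 = -16229/1529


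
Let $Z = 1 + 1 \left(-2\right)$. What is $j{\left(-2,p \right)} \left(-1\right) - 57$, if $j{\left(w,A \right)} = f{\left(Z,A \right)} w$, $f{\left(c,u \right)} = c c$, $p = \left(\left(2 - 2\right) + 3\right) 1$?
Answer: $-55$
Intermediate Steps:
$p = 3$ ($p = \left(\left(2 - 2\right) + 3\right) 1 = \left(0 + 3\right) 1 = 3 \cdot 1 = 3$)
$Z = -1$ ($Z = 1 - 2 = -1$)
$f{\left(c,u \right)} = c^{2}$
$j{\left(w,A \right)} = w$ ($j{\left(w,A \right)} = \left(-1\right)^{2} w = 1 w = w$)
$j{\left(-2,p \right)} \left(-1\right) - 57 = \left(-2\right) \left(-1\right) - 57 = 2 - 57 = -55$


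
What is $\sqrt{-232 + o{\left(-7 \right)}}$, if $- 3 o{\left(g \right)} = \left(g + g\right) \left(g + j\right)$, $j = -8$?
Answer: $i \sqrt{302} \approx 17.378 i$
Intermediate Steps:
$o{\left(g \right)} = - \frac{2 g \left(-8 + g\right)}{3}$ ($o{\left(g \right)} = - \frac{\left(g + g\right) \left(g - 8\right)}{3} = - \frac{2 g \left(-8 + g\right)}{3}$)
$\sqrt{-232 + o{\left(-7 \right)}} = \sqrt{-232 + \frac{2}{3} \left(-7\right) \left(8 - -7\right)} = \sqrt{-232 + \frac{2}{3} \left(-7\right) \left(8 + 7\right)} = \sqrt{-232 + \frac{2}{3} \left(-7\right) 15} = \sqrt{-232 - 70} = \sqrt{-302} = i \sqrt{302}$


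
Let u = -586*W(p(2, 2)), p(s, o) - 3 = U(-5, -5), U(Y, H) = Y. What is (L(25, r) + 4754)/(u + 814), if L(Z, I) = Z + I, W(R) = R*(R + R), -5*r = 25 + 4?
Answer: -11933/9685 ≈ -1.2321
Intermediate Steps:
p(s, o) = -2 (p(s, o) = 3 - 5 = -2)
r = -29/5 (r = -(25 + 4)/5 = -⅕*29 = -29/5 ≈ -5.8000)
W(R) = 2*R² (W(R) = R*(2*R) = 2*R²)
u = -4688 (u = -1172*(-2)² = -1172*4 = -586*8 = -4688)
L(Z, I) = I + Z
(L(25, r) + 4754)/(u + 814) = ((-29/5 + 25) + 4754)/(-4688 + 814) = (96/5 + 4754)/(-3874) = (23866/5)*(-1/3874) = -11933/9685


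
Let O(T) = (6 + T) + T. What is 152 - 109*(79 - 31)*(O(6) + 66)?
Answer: -439336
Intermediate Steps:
O(T) = 6 + 2*T
152 - 109*(79 - 31)*(O(6) + 66) = 152 - 109*(79 - 31)*((6 + 2*6) + 66) = 152 - 5232*((6 + 12) + 66) = 152 - 5232*(18 + 66) = 152 - 5232*84 = 152 - 109*4032 = 152 - 439488 = -439336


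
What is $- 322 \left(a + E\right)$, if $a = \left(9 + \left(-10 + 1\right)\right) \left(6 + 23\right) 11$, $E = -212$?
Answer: $68264$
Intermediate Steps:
$a = 0$ ($a = \left(9 - 9\right) 29 \cdot 11 = 0 \cdot 29 \cdot 11 = 0 \cdot 11 = 0$)
$- 322 \left(a + E\right) = - 322 \left(0 - 212\right) = \left(-322\right) \left(-212\right) = 68264$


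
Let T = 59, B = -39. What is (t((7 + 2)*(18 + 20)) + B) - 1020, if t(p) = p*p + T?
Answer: 115964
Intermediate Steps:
t(p) = 59 + p**2 (t(p) = p*p + 59 = p**2 + 59 = 59 + p**2)
(t((7 + 2)*(18 + 20)) + B) - 1020 = ((59 + ((7 + 2)*(18 + 20))**2) - 39) - 1020 = ((59 + (9*38)**2) - 39) - 1020 = ((59 + 342**2) - 39) - 1020 = ((59 + 116964) - 39) - 1020 = (117023 - 39) - 1020 = 116984 - 1020 = 115964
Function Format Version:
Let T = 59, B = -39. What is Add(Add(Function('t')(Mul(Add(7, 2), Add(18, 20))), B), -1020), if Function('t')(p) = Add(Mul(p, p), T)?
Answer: 115964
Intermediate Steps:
Function('t')(p) = Add(59, Pow(p, 2)) (Function('t')(p) = Add(Mul(p, p), 59) = Add(Pow(p, 2), 59) = Add(59, Pow(p, 2)))
Add(Add(Function('t')(Mul(Add(7, 2), Add(18, 20))), B), -1020) = Add(Add(Add(59, Pow(Mul(Add(7, 2), Add(18, 20)), 2)), -39), -1020) = Add(Add(Add(59, Pow(Mul(9, 38), 2)), -39), -1020) = Add(Add(Add(59, Pow(342, 2)), -39), -1020) = Add(Add(Add(59, 116964), -39), -1020) = Add(Add(117023, -39), -1020) = Add(116984, -1020) = 115964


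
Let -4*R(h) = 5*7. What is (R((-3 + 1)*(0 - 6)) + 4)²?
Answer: 361/16 ≈ 22.563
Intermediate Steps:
R(h) = -35/4 (R(h) = -5*7/4 = -¼*35 = -35/4)
(R((-3 + 1)*(0 - 6)) + 4)² = (-35/4 + 4)² = (-19/4)² = 361/16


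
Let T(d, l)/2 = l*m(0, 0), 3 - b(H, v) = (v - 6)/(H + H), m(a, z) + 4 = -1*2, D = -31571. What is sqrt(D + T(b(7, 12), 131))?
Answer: I*sqrt(33143) ≈ 182.05*I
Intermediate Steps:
m(a, z) = -6 (m(a, z) = -4 - 1*2 = -4 - 2 = -6)
b(H, v) = 3 - (-6 + v)/(2*H) (b(H, v) = 3 - (v - 6)/(H + H) = 3 - (-6 + v)/(2*H))
T(d, l) = -12*l (T(d, l) = 2*(l*(-6)) = 2*(-6*l) = -12*l)
sqrt(D + T(b(7, 12), 131)) = sqrt(-31571 - 12*131) = sqrt(-31571 - 1572) = sqrt(-33143) = I*sqrt(33143)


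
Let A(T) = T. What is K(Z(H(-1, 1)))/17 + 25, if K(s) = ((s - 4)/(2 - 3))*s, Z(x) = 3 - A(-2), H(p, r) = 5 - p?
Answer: 420/17 ≈ 24.706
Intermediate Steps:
Z(x) = 5 (Z(x) = 3 - 1*(-2) = 3 + 2 = 5)
K(s) = s*(4 - s) (K(s) = ((-4 + s)/(-1))*s = ((-4 + s)*(-1))*s = (4 - s)*s = s*(4 - s))
K(Z(H(-1, 1)))/17 + 25 = (5*(4 - 1*5))/17 + 25 = (5*(4 - 5))*(1/17) + 25 = (5*(-1))*(1/17) + 25 = -5*1/17 + 25 = -5/17 + 25 = 420/17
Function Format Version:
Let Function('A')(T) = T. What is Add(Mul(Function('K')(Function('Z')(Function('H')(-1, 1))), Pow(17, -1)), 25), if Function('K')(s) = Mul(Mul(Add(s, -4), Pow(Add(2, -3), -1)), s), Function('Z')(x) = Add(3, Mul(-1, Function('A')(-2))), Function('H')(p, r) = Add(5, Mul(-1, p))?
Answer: Rational(420, 17) ≈ 24.706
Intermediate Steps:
Function('Z')(x) = 5 (Function('Z')(x) = Add(3, Mul(-1, -2)) = Add(3, 2) = 5)
Function('K')(s) = Mul(s, Add(4, Mul(-1, s))) (Function('K')(s) = Mul(Mul(Add(-4, s), Pow(-1, -1)), s) = Mul(Mul(Add(-4, s), -1), s) = Mul(Add(4, Mul(-1, s)), s) = Mul(s, Add(4, Mul(-1, s))))
Add(Mul(Function('K')(Function('Z')(Function('H')(-1, 1))), Pow(17, -1)), 25) = Add(Mul(Mul(5, Add(4, Mul(-1, 5))), Pow(17, -1)), 25) = Add(Mul(Mul(5, Add(4, -5)), Rational(1, 17)), 25) = Add(Mul(Mul(5, -1), Rational(1, 17)), 25) = Add(Mul(-5, Rational(1, 17)), 25) = Add(Rational(-5, 17), 25) = Rational(420, 17)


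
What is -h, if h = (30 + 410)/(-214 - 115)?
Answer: 440/329 ≈ 1.3374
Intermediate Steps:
h = -440/329 (h = 440/(-329) = 440*(-1/329) = -440/329 ≈ -1.3374)
-h = -1*(-440/329) = 440/329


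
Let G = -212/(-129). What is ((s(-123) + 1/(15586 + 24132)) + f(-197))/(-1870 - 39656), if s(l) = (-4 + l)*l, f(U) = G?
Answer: -80044519607/212763527172 ≈ -0.37621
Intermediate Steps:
G = 212/129 (G = -212*(-1/129) = 212/129 ≈ 1.6434)
f(U) = 212/129
s(l) = l*(-4 + l)
((s(-123) + 1/(15586 + 24132)) + f(-197))/(-1870 - 39656) = ((-123*(-4 - 123) + 1/(15586 + 24132)) + 212/129)/(-1870 - 39656) = ((-123*(-127) + 1/39718) + 212/129)/(-41526) = ((15621 + 1/39718) + 212/129)*(-1/41526) = (620434879/39718 + 212/129)*(-1/41526) = (80044519607/5123622)*(-1/41526) = -80044519607/212763527172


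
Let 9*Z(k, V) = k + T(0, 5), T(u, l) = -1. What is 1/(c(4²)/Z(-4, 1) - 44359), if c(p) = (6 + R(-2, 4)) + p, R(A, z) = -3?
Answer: -5/221966 ≈ -2.2526e-5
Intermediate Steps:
c(p) = 3 + p (c(p) = (6 - 3) + p = 3 + p)
Z(k, V) = -⅑ + k/9 (Z(k, V) = (k - 1)/9 = (-1 + k)/9 = -⅑ + k/9)
1/(c(4²)/Z(-4, 1) - 44359) = 1/((3 + 4²)/(-⅑ + (⅑)*(-4)) - 44359) = 1/((3 + 16)/(-⅑ - 4/9) - 44359) = 1/(19/(-5/9) - 44359) = 1/(-9/5*19 - 44359) = 1/(-171/5 - 44359) = 1/(-221966/5) = -5/221966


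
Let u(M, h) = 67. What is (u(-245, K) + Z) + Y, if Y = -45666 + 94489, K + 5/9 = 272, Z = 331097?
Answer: 379987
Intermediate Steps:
K = 2443/9 (K = -5/9 + 272 = 2443/9 ≈ 271.44)
Y = 48823
(u(-245, K) + Z) + Y = (67 + 331097) + 48823 = 331164 + 48823 = 379987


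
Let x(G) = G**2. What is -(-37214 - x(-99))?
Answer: 47015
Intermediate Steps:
-(-37214 - x(-99)) = -(-37214 - 1*(-99)**2) = -(-37214 - 1*9801) = -(-37214 - 9801) = -1*(-47015) = 47015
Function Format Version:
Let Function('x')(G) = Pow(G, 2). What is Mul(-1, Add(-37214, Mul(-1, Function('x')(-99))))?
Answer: 47015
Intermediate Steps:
Mul(-1, Add(-37214, Mul(-1, Function('x')(-99)))) = Mul(-1, Add(-37214, Mul(-1, Pow(-99, 2)))) = Mul(-1, Add(-37214, Mul(-1, 9801))) = Mul(-1, Add(-37214, -9801)) = Mul(-1, -47015) = 47015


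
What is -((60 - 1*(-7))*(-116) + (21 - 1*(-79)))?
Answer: 7672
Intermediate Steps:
-((60 - 1*(-7))*(-116) + (21 - 1*(-79))) = -((60 + 7)*(-116) + (21 + 79)) = -(67*(-116) + 100) = -(-7772 + 100) = -1*(-7672) = 7672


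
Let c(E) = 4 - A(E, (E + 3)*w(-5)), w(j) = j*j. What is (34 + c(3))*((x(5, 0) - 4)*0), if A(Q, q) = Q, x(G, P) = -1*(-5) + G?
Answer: 0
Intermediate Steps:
w(j) = j²
x(G, P) = 5 + G
c(E) = 4 - E
(34 + c(3))*((x(5, 0) - 4)*0) = (34 + (4 - 1*3))*(((5 + 5) - 4)*0) = (34 + (4 - 3))*((10 - 4)*0) = (34 + 1)*(6*0) = 35*0 = 0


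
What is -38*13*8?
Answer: -3952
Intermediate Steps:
-38*13*8 = -494*8 = -3952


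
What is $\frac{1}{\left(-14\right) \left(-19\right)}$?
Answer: $\frac{1}{266} \approx 0.0037594$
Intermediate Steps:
$\frac{1}{\left(-14\right) \left(-19\right)} = \frac{1}{266}$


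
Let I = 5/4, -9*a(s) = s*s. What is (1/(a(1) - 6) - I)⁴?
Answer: 9354951841/2342560000 ≈ 3.9935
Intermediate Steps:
a(s) = -s²/9 (a(s) = -s*s/9 = -s²/9)
I = 5/4 (I = 5*(¼) = 5/4 ≈ 1.2500)
(1/(a(1) - 6) - I)⁴ = (1/(-⅑*1² - 6) - 1*5/4)⁴ = (1/(-⅑*1 - 6) - 5/4)⁴ = (1/(-⅑ - 6) - 5/4)⁴ = (1/(-55/9) - 5/4)⁴ = (-9/55 - 5/4)⁴ = (-311/220)⁴ = 9354951841/2342560000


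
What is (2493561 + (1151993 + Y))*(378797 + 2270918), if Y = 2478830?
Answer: 16227872150560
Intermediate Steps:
(2493561 + (1151993 + Y))*(378797 + 2270918) = (2493561 + (1151993 + 2478830))*(378797 + 2270918) = (2493561 + 3630823)*2649715 = 6124384*2649715 = 16227872150560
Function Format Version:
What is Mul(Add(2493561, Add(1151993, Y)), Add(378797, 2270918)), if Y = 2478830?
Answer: 16227872150560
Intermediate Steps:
Mul(Add(2493561, Add(1151993, Y)), Add(378797, 2270918)) = Mul(Add(2493561, Add(1151993, 2478830)), Add(378797, 2270918)) = Mul(Add(2493561, 3630823), 2649715) = Mul(6124384, 2649715) = 16227872150560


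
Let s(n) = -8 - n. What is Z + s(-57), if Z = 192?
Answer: 241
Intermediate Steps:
Z + s(-57) = 192 + (-8 - 1*(-57)) = 192 + (-8 + 57) = 192 + 49 = 241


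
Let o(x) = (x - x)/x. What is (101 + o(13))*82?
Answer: 8282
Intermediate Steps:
o(x) = 0 (o(x) = 0/x = 0)
(101 + o(13))*82 = (101 + 0)*82 = 101*82 = 8282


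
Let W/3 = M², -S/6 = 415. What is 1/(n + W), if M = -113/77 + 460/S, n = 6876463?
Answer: 122534643/842605942366750 ≈ 1.4542e-7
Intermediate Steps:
S = -2490 (S = -6*415 = -2490)
M = -31679/19173 (M = -113/77 + 460/(-2490) = -113*1/77 + 460*(-1/2490) = -113/77 - 46/249 = -31679/19173 ≈ -1.6523)
W = 1003559041/122534643 (W = 3*(-31679/19173)² = 3*(1003559041/367603929) = 1003559041/122534643 ≈ 8.1900)
1/(n + W) = 1/(6876463 + 1003559041/122534643) = 1/(842605942366750/122534643) = 122534643/842605942366750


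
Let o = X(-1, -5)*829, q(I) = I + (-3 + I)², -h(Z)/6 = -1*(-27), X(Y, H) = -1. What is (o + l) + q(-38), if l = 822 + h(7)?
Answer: 1474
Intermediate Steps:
h(Z) = -162 (h(Z) = -(-6)*(-27) = -6*27 = -162)
o = -829 (o = -1*829 = -829)
l = 660 (l = 822 - 162 = 660)
(o + l) + q(-38) = (-829 + 660) + (-38 + (-3 - 38)²) = -169 + (-38 + (-41)²) = -169 + (-38 + 1681) = -169 + 1643 = 1474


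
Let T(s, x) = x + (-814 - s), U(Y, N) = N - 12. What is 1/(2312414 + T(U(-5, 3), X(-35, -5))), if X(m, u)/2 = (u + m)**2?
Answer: 1/2314809 ≈ 4.3200e-7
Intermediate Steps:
U(Y, N) = -12 + N
X(m, u) = 2*(m + u)**2 (X(m, u) = 2*(u + m)**2 = 2*(m + u)**2)
T(s, x) = -814 + x - s
1/(2312414 + T(U(-5, 3), X(-35, -5))) = 1/(2312414 + (-814 + 2*(-35 - 5)**2 - (-12 + 3))) = 1/(2312414 + (-814 + 2*(-40)**2 - 1*(-9))) = 1/(2312414 + (-814 + 2*1600 + 9)) = 1/(2312414 + (-814 + 3200 + 9)) = 1/(2312414 + 2395) = 1/2314809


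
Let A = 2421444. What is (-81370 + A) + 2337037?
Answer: 4677111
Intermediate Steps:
(-81370 + A) + 2337037 = (-81370 + 2421444) + 2337037 = 2340074 + 2337037 = 4677111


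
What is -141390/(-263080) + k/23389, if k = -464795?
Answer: -11897129789/615317812 ≈ -19.335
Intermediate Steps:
-141390/(-263080) + k/23389 = -141390/(-263080) - 464795/23389 = -141390*(-1/263080) - 464795*1/23389 = 14139/26308 - 464795/23389 = -11897129789/615317812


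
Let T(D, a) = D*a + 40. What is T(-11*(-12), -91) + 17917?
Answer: 5945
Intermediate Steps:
T(D, a) = 40 + D*a
T(-11*(-12), -91) + 17917 = (40 - 11*(-12)*(-91)) + 17917 = (40 + 132*(-91)) + 17917 = (40 - 12012) + 17917 = -11972 + 17917 = 5945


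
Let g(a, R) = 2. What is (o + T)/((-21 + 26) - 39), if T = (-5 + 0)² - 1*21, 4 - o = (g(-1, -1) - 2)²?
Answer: -4/17 ≈ -0.23529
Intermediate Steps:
o = 4 (o = 4 - (2 - 2)² = 4 - 1*0² = 4 - 1*0 = 4 + 0 = 4)
T = 4 (T = (-5)² - 21 = 25 - 21 = 4)
(o + T)/((-21 + 26) - 39) = (4 + 4)/((-21 + 26) - 39) = 8/(5 - 39) = 8/(-34) = 8*(-1/34) = -4/17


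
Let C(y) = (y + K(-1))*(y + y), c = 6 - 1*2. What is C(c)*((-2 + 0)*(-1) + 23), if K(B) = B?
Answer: 600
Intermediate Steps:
c = 4 (c = 6 - 2 = 4)
C(y) = 2*y*(-1 + y) (C(y) = (y - 1)*(y + y) = (-1 + y)*(2*y) = 2*y*(-1 + y))
C(c)*((-2 + 0)*(-1) + 23) = (2*4*(-1 + 4))*((-2 + 0)*(-1) + 23) = (2*4*3)*(-2*(-1) + 23) = 24*(2 + 23) = 24*25 = 600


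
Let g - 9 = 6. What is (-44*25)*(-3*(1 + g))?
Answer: 52800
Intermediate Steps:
g = 15 (g = 9 + 6 = 15)
(-44*25)*(-3*(1 + g)) = (-44*25)*(-3*(1 + 15)) = -(-3300)*16 = -1100*(-48) = 52800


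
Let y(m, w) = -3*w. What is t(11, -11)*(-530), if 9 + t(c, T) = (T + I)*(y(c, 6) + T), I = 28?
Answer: 266060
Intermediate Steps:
t(c, T) = -9 + (-18 + T)*(28 + T) (t(c, T) = -9 + (T + 28)*(-3*6 + T) = -9 + (28 + T)*(-18 + T) = -9 + (-18 + T)*(28 + T))
t(11, -11)*(-530) = (-513 + (-11)² + 10*(-11))*(-530) = (-513 + 121 - 110)*(-530) = -502*(-530) = 266060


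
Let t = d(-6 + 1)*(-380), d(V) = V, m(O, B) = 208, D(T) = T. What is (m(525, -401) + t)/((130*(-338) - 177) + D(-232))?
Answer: -2108/44349 ≈ -0.047532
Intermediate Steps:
t = 1900 (t = (-6 + 1)*(-380) = -5*(-380) = 1900)
(m(525, -401) + t)/((130*(-338) - 177) + D(-232)) = (208 + 1900)/((130*(-338) - 177) - 232) = 2108/((-43940 - 177) - 232) = 2108/(-44117 - 232) = 2108/(-44349) = 2108*(-1/44349) = -2108/44349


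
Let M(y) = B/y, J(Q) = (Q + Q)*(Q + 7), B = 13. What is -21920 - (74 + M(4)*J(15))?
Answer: -24139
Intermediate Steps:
J(Q) = 2*Q*(7 + Q) (J(Q) = (2*Q)*(7 + Q) = 2*Q*(7 + Q))
M(y) = 13/y
-21920 - (74 + M(4)*J(15)) = -21920 - (74 + (13/4)*(2*15*(7 + 15))) = -21920 - (74 + (13*(¼))*(2*15*22)) = -21920 - (74 + (13/4)*660) = -21920 - (74 + 2145) = -21920 - 1*2219 = -21920 - 2219 = -24139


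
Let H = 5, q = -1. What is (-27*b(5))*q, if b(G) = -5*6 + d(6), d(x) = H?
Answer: -675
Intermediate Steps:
d(x) = 5
b(G) = -25 (b(G) = -5*6 + 5 = -30 + 5 = -25)
(-27*b(5))*q = -27*(-25)*(-1) = 675*(-1) = -675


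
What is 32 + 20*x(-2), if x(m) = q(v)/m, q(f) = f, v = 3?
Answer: 2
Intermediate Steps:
x(m) = 3/m
32 + 20*x(-2) = 32 + 20*(3/(-2)) = 32 + 20*(3*(-½)) = 32 + 20*(-3/2) = 32 - 30 = 2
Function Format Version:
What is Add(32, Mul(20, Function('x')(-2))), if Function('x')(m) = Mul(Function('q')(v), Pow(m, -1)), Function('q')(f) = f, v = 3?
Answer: 2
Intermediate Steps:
Function('x')(m) = Mul(3, Pow(m, -1))
Add(32, Mul(20, Function('x')(-2))) = Add(32, Mul(20, Mul(3, Pow(-2, -1)))) = Add(32, Mul(20, Mul(3, Rational(-1, 2)))) = Add(32, Mul(20, Rational(-3, 2))) = Add(32, -30) = 2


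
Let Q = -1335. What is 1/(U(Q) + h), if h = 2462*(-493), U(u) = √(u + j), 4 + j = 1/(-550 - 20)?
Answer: -691846620/839739905334151 - I*√435041670/839739905334151 ≈ -8.2388e-7 - 2.4838e-11*I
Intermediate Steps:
j = -2281/570 (j = -4 + 1/(-550 - 20) = -4 + 1/(-570) = -4 - 1/570 = -2281/570 ≈ -4.0018)
U(u) = √(-2281/570 + u) (U(u) = √(u - 2281/570) = √(-2281/570 + u))
h = -1213766
1/(U(Q) + h) = 1/(√(-1300170 + 324900*(-1335))/570 - 1213766) = 1/(√(-1300170 - 433741500)/570 - 1213766) = 1/(√(-435041670)/570 - 1213766) = 1/((I*√435041670)/570 - 1213766) = 1/(I*√435041670/570 - 1213766) = 1/(-1213766 + I*√435041670/570)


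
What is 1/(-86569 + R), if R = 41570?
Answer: -1/44999 ≈ -2.2223e-5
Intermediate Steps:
1/(-86569 + R) = 1/(-86569 + 41570) = 1/(-44999) = -1/44999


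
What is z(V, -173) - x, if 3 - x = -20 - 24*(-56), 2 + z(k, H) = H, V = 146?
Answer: 1146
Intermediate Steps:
z(k, H) = -2 + H
x = -1321 (x = 3 - (-20 - 24*(-56)) = 3 - (-20 + 1344) = 3 - 1*1324 = 3 - 1324 = -1321)
z(V, -173) - x = (-2 - 173) - 1*(-1321) = -175 + 1321 = 1146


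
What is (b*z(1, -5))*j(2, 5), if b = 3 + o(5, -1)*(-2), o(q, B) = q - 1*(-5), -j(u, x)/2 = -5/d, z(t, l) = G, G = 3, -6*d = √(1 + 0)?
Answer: 3060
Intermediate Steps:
d = -⅙ (d = -√(1 + 0)/6 = -√1/6 = -⅙*1 = -⅙ ≈ -0.16667)
z(t, l) = 3
j(u, x) = -60 (j(u, x) = -(-10)/(-⅙) = -(-10)*(-6) = -2*30 = -60)
o(q, B) = 5 + q (o(q, B) = q + 5 = 5 + q)
b = -17 (b = 3 + (5 + 5)*(-2) = 3 + 10*(-2) = 3 - 20 = -17)
(b*z(1, -5))*j(2, 5) = -17*3*(-60) = -51*(-60) = 3060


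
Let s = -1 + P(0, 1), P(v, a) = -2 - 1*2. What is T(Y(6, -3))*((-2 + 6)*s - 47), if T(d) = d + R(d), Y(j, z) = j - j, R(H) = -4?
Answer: 268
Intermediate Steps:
Y(j, z) = 0
P(v, a) = -4 (P(v, a) = -2 - 2 = -4)
T(d) = -4 + d (T(d) = d - 4 = -4 + d)
s = -5 (s = -1 - 4 = -5)
T(Y(6, -3))*((-2 + 6)*s - 47) = (-4 + 0)*((-2 + 6)*(-5) - 47) = -4*(4*(-5) - 47) = -4*(-20 - 47) = -4*(-67) = 268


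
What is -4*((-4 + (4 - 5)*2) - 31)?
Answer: 148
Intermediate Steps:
-4*((-4 + (4 - 5)*2) - 31) = -4*((-4 - 1*2) - 31) = -4*((-4 - 2) - 31) = -4*(-6 - 31) = -4*(-37) = 148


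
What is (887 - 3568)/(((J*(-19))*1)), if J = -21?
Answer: -383/57 ≈ -6.7193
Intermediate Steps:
(887 - 3568)/(((J*(-19))*1)) = (887 - 3568)/((-21*(-19)*1)) = -2681/(399*1) = -2681/399 = -2681*1/399 = -383/57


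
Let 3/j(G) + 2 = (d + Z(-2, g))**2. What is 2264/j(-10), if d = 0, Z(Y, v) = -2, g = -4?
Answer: 4528/3 ≈ 1509.3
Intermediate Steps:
j(G) = 3/2 (j(G) = 3/(-2 + (0 - 2)**2) = 3/(-2 + (-2)**2) = 3/(-2 + 4) = 3/2)
2264/j(-10) = 2264/(3/2) = 2264*(2/3) = 4528/3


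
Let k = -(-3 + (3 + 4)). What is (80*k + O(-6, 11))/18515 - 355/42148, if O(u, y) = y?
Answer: -19596557/780370220 ≈ -0.025112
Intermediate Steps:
k = -4 (k = -(-3 + 7) = -1*4 = -4)
(80*k + O(-6, 11))/18515 - 355/42148 = (80*(-4) + 11)/18515 - 355/42148 = (-320 + 11)*(1/18515) - 355*1/42148 = -309*1/18515 - 355/42148 = -309/18515 - 355/42148 = -19596557/780370220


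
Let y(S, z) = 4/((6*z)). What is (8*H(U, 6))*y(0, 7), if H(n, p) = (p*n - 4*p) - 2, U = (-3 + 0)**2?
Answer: 64/3 ≈ 21.333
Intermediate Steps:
y(S, z) = 2/(3*z) (y(S, z) = 4*(1/(6*z)) = 2/(3*z))
U = 9 (U = (-3)**2 = 9)
H(n, p) = -2 - 4*p + n*p (H(n, p) = (n*p - 4*p) - 2 = (-4*p + n*p) - 2 = -2 - 4*p + n*p)
(8*H(U, 6))*y(0, 7) = (8*(-2 - 4*6 + 9*6))*((2/3)/7) = (8*(-2 - 24 + 54))*((2/3)*(1/7)) = (8*28)*(2/21) = 224*(2/21) = 64/3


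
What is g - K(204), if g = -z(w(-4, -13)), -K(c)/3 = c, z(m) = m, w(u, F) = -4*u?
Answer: 596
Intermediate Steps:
K(c) = -3*c
g = -16 (g = -(-4)*(-4) = -1*16 = -16)
g - K(204) = -16 - (-3)*204 = -16 - 1*(-612) = -16 + 612 = 596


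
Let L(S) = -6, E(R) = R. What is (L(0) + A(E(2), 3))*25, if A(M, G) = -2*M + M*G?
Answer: -100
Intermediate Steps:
A(M, G) = -2*M + G*M
(L(0) + A(E(2), 3))*25 = (-6 + 2*(-2 + 3))*25 = (-6 + 2*1)*25 = (-6 + 2)*25 = -4*25 = -100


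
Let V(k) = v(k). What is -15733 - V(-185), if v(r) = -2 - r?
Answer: -15916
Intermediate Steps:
V(k) = -2 - k
-15733 - V(-185) = -15733 - (-2 - 1*(-185)) = -15733 - (-2 + 185) = -15733 - 1*183 = -15733 - 183 = -15916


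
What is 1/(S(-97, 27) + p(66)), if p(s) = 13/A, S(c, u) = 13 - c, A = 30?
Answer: 30/3313 ≈ 0.0090552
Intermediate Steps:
p(s) = 13/30
1/(S(-97, 27) + p(66)) = 1/((13 - 1*(-97)) + 13/30) = 1/((13 + 97) + 13/30) = 1/(110 + 13/30) = 1/(3313/30) = 30/3313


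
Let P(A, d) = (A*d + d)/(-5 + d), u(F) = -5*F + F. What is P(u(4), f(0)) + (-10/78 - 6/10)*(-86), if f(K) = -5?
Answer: 21499/390 ≈ 55.126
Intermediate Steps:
u(F) = -4*F
P(A, d) = (d + A*d)/(-5 + d)
P(u(4), f(0)) + (-10/78 - 6/10)*(-86) = -5*(1 - 4*4)/(-5 - 5) + (-10/78 - 6/10)*(-86) = -5*(1 - 16)/(-10) + (-10*1/78 - 6*1/10)*(-86) = -5*(-1/10)*(-15) + (-5/39 - 3/5)*(-86) = -15/2 - 142/195*(-86) = -15/2 + 12212/195 = 21499/390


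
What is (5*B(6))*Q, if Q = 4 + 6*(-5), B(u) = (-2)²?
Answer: -520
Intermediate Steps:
B(u) = 4
Q = -26 (Q = 4 - 30 = -26)
(5*B(6))*Q = (5*4)*(-26) = 20*(-26) = -520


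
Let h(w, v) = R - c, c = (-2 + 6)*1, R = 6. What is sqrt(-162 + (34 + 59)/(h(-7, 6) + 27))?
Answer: I*sqrt(133545)/29 ≈ 12.601*I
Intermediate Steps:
c = 4 (c = 4*1 = 4)
h(w, v) = 2 (h(w, v) = 6 - 1*4 = 6 - 4 = 2)
sqrt(-162 + (34 + 59)/(h(-7, 6) + 27)) = sqrt(-162 + (34 + 59)/(2 + 27)) = sqrt(-162 + 93/29) = sqrt(-4605/29) = I*sqrt(133545)/29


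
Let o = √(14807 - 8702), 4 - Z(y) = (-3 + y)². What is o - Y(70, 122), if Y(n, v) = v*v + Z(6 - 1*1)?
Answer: -14884 + √6105 ≈ -14806.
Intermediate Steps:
Z(y) = 4 - (-3 + y)²
Y(n, v) = v² (Y(n, v) = v*v + (4 - (-3 + (6 - 1*1))²) = v² + (4 - (-3 + (6 - 1))²) = v² + (4 - (-3 + 5)²) = v² + (4 - 1*2²) = v² + (4 - 1*4) = v² + (4 - 4) = v² + 0 = v²)
o = √6105 ≈ 78.135
o - Y(70, 122) = √6105 - 1*122² = √6105 - 1*14884 = √6105 - 14884 = -14884 + √6105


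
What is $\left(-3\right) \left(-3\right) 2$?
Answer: $18$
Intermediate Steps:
$\left(-3\right) \left(-3\right) 2 = 9 \cdot 2 = 18$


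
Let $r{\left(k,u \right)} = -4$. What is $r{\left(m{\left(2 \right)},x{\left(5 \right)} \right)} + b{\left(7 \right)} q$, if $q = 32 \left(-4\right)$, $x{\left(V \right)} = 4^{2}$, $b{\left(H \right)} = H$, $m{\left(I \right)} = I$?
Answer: $-900$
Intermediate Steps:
$x{\left(V \right)} = 16$
$q = -128$
$r{\left(m{\left(2 \right)},x{\left(5 \right)} \right)} + b{\left(7 \right)} q = -4 + 7 \left(-128\right) = -4 - 896 = -900$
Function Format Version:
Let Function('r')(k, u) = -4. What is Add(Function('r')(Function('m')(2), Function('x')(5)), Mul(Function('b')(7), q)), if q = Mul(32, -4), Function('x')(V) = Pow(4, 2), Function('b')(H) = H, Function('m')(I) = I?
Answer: -900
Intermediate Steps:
Function('x')(V) = 16
q = -128
Add(Function('r')(Function('m')(2), Function('x')(5)), Mul(Function('b')(7), q)) = Add(-4, Mul(7, -128)) = Add(-4, -896) = -900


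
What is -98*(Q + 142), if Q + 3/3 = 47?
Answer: -18424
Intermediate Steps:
Q = 46 (Q = -1 + 47 = 46)
-98*(Q + 142) = -98*(46 + 142) = -98*188 = -18424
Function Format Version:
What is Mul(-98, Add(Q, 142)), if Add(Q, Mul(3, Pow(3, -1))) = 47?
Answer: -18424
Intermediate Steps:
Q = 46 (Q = Add(-1, 47) = 46)
Mul(-98, Add(Q, 142)) = Mul(-98, Add(46, 142)) = Mul(-98, 188) = -18424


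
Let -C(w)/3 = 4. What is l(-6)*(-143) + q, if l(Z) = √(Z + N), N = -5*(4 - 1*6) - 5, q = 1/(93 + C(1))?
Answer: 1/81 - 143*I ≈ 0.012346 - 143.0*I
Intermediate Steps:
C(w) = -12 (C(w) = -3*4 = -12)
q = 1/81 (q = 1/(93 - 12) = 1/81 ≈ 0.012346)
N = 5 (N = -5*(4 - 6) - 5 = -5*(-2) - 5 = 10 - 5 = 5)
l(Z) = √(5 + Z) (l(Z) = √(Z + 5) = √(5 + Z))
l(-6)*(-143) + q = √(5 - 6)*(-143) + 1/81 = √(-1)*(-143) + 1/81 = I*(-143) + 1/81 = -143*I + 1/81 = 1/81 - 143*I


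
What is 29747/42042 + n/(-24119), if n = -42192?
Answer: 2491303957/1014010998 ≈ 2.4569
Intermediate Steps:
29747/42042 + n/(-24119) = 29747/42042 - 42192/(-24119) = 29747*(1/42042) - 42192*(-1/24119) = 29747/42042 + 42192/24119 = 2491303957/1014010998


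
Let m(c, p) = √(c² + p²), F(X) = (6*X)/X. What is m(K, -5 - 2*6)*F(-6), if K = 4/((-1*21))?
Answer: 2*√127465/7 ≈ 102.01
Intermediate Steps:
F(X) = 6
K = -4/21 (K = 4/(-21) = 4*(-1/21) = -4/21 ≈ -0.19048)
m(K, -5 - 2*6)*F(-6) = √((-4/21)² + (-5 - 2*6)²)*6 = √(16/441 + (-5 - 12)²)*6 = √(16/441 + (-17)²)*6 = √(16/441 + 289)*6 = √(127465/441)*6 = (√127465/21)*6 = 2*√127465/7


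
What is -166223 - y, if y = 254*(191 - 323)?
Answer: -132695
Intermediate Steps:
y = -33528 (y = 254*(-132) = -33528)
-166223 - y = -166223 - 1*(-33528) = -166223 + 33528 = -132695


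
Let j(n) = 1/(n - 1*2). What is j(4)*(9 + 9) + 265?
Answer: 274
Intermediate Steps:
j(n) = 1/(-2 + n) (j(n) = 1/(n - 2) = 1/(-2 + n))
j(4)*(9 + 9) + 265 = (9 + 9)/(-2 + 4) + 265 = 18/2 + 265 = (½)*18 + 265 = 9 + 265 = 274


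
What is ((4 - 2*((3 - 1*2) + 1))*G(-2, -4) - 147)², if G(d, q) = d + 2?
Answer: 21609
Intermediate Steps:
G(d, q) = 2 + d
((4 - 2*((3 - 1*2) + 1))*G(-2, -4) - 147)² = ((4 - 2*((3 - 1*2) + 1))*(2 - 2) - 147)² = ((4 - 2*((3 - 2) + 1))*0 - 147)² = ((4 - 2*(1 + 1))*0 - 147)² = ((4 - 2*2)*0 - 147)² = ((4 - 4)*0 - 147)² = (0*0 - 147)² = (0 - 147)² = (-147)² = 21609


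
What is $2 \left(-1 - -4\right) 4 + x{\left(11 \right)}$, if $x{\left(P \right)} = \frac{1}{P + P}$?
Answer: $\frac{529}{22} \approx 24.045$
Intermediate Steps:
$x{\left(P \right)} = \frac{1}{2 P}$
$2 \left(-1 - -4\right) 4 + x{\left(11 \right)} = 2 \left(-1 - -4\right) 4 + \frac{1}{2 \cdot 11} = 2 \left(-1 + 4\right) 4 + \frac{1}{2} \cdot \frac{1}{11} = 2 \cdot 3 \cdot 4 + \frac{1}{22} = 6 \cdot 4 + \frac{1}{22} = 24 + \frac{1}{22} = \frac{529}{22}$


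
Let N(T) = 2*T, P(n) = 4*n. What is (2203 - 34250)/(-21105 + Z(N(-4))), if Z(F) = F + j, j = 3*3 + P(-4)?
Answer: 32047/21120 ≈ 1.5174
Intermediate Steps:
j = -7 (j = 3*3 + 4*(-4) = 9 - 16 = -7)
Z(F) = -7 + F (Z(F) = F - 7 = -7 + F)
(2203 - 34250)/(-21105 + Z(N(-4))) = (2203 - 34250)/(-21105 + (-7 + 2*(-4))) = -32047/(-21105 + (-7 - 8)) = -32047/(-21105 - 15) = -32047/(-21120) = -32047*(-1/21120) = 32047/21120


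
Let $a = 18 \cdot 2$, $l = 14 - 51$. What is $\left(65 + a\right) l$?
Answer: $-3737$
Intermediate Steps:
$l = -37$ ($l = 14 - 51 = -37$)
$a = 36$
$\left(65 + a\right) l = \left(65 + 36\right) \left(-37\right) = 101 \left(-37\right) = -3737$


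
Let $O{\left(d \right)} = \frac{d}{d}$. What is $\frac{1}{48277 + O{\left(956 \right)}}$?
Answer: $\frac{1}{48278} \approx 2.0713 \cdot 10^{-5}$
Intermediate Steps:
$O{\left(d \right)} = 1$
$\frac{1}{48277 + O{\left(956 \right)}} = \frac{1}{48277 + 1} = \frac{1}{48278}$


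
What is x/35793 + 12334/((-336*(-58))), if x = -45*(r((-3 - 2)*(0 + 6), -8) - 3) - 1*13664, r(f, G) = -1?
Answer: 4254635/16607952 ≈ 0.25618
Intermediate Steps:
x = -13484 (x = -45*(-1 - 3) - 1*13664 = -45*(-4) - 13664 = 180 - 13664 = -13484)
x/35793 + 12334/((-336*(-58))) = -13484/35793 + 12334/((-336*(-58))) = -13484*1/35793 + 12334/19488 = -13484/35793 + 12334*(1/19488) = -13484/35793 + 881/1392 = 4254635/16607952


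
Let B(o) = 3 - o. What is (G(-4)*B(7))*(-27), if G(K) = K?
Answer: -432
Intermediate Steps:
(G(-4)*B(7))*(-27) = -4*(3 - 1*7)*(-27) = -4*(3 - 7)*(-27) = -4*(-4)*(-27) = 16*(-27) = -432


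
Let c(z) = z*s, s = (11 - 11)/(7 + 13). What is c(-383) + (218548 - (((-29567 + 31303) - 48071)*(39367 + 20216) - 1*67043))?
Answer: 2761063896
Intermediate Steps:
s = 0 (s = 0/20 = 0*(1/20) = 0)
c(z) = 0 (c(z) = z*0 = 0)
c(-383) + (218548 - (((-29567 + 31303) - 48071)*(39367 + 20216) - 1*67043)) = 0 + (218548 - (((-29567 + 31303) - 48071)*(39367 + 20216) - 1*67043)) = 0 + (218548 - ((1736 - 48071)*59583 - 67043)) = 0 + (218548 - (-46335*59583 - 67043)) = 0 + (218548 - (-2760778305 - 67043)) = 0 + (218548 - 1*(-2760845348)) = 0 + (218548 + 2760845348) = 0 + 2761063896 = 2761063896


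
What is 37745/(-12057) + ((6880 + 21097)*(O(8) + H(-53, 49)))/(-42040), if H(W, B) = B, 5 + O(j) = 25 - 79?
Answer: 178638709/50687628 ≈ 3.5243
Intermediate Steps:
O(j) = -59 (O(j) = -5 + (25 - 79) = -5 - 54 = -59)
37745/(-12057) + ((6880 + 21097)*(O(8) + H(-53, 49)))/(-42040) = 37745/(-12057) + ((6880 + 21097)*(-59 + 49))/(-42040) = 37745*(-1/12057) + (27977*(-10))*(-1/42040) = -37745/12057 - 279770*(-1/42040) = -37745/12057 + 27977/4204 = 178638709/50687628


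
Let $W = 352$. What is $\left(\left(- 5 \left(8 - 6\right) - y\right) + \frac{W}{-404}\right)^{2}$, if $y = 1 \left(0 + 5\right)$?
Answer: $\frac{2569609}{10201} \approx 251.9$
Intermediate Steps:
$y = 5$ ($y = 1 \cdot 5 = 5$)
$\left(\left(- 5 \left(8 - 6\right) - y\right) + \frac{W}{-404}\right)^{2} = \left(\left(- 5 \left(8 - 6\right) - 5\right) + \frac{352}{-404}\right)^{2} = \left(\left(\left(-5\right) 2 - 5\right) + 352 \left(- \frac{1}{404}\right)\right)^{2} = \left(\left(-10 - 5\right) - \frac{88}{101}\right)^{2} = \left(-15 - \frac{88}{101}\right)^{2} = \left(- \frac{1603}{101}\right)^{2} = \frac{2569609}{10201}$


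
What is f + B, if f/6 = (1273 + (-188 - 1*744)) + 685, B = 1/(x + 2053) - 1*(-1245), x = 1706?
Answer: 27820360/3759 ≈ 7401.0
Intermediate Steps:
B = 4679956/3759 (B = 1/(1706 + 2053) - 1*(-1245) = 1/3759 + 1245 = 4679956/3759 ≈ 1245.0)
f = 6156 (f = 6*((1273 + (-188 - 1*744)) + 685) = 6*((1273 + (-188 - 744)) + 685) = 6*((1273 - 932) + 685) = 6*(341 + 685) = 6*1026 = 6156)
f + B = 6156 + 4679956/3759 = 27820360/3759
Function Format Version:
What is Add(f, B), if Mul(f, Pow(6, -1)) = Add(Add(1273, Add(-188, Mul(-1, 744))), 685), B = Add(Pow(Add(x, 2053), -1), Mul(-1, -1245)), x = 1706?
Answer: Rational(27820360, 3759) ≈ 7401.0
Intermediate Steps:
B = Rational(4679956, 3759) (B = Add(Pow(Add(1706, 2053), -1), Mul(-1, -1245)) = Add(Pow(3759, -1), 1245) = Add(Rational(1, 3759), 1245) = Rational(4679956, 3759) ≈ 1245.0)
f = 6156 (f = Mul(6, Add(Add(1273, Add(-188, Mul(-1, 744))), 685)) = Mul(6, Add(Add(1273, Add(-188, -744)), 685)) = Mul(6, Add(Add(1273, -932), 685)) = Mul(6, Add(341, 685)) = Mul(6, 1026) = 6156)
Add(f, B) = Add(6156, Rational(4679956, 3759)) = Rational(27820360, 3759)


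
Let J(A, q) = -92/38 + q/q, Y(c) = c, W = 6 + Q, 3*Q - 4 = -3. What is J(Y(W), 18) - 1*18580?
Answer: -353047/19 ≈ -18581.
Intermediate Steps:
Q = 1/3 (Q = 4/3 + (1/3)*(-3) = 4/3 - 1 = 1/3 ≈ 0.33333)
W = 19/3 (W = 6 + 1/3 = 19/3 ≈ 6.3333)
J(A, q) = -27/19 (J(A, q) = -92*1/38 + 1 = -46/19 + 1 = -27/19)
J(Y(W), 18) - 1*18580 = -27/19 - 1*18580 = -27/19 - 18580 = -353047/19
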